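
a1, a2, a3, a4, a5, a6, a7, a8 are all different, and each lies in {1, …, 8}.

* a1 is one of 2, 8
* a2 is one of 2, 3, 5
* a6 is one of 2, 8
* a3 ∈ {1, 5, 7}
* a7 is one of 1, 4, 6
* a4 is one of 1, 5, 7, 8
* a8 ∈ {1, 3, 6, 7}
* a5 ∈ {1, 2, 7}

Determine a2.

The 8 variables together cover exactly {1, 2, 3, 4, 5, 6, 7, 8} — 8 values for 8 variables — and 4 appears only in a7's list, so a7 = 4.
The 7 still-open variables together cover exactly {1, 2, 3, 5, 6, 7, 8} — 7 values for 7 variables — and 6 appears only in a8's list, so a8 = 6.
The 6 still-open variables draw from only 6 values {1, 2, 3, 5, 7, 8}, so each is used; only a2 can be 3, hence a2 = 3.

3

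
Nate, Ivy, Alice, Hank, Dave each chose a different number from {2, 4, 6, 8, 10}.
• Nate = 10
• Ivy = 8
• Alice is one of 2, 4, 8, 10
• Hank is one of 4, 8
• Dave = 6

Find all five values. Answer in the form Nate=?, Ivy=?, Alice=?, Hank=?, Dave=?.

Nate has just one choice, so Nate = 10. Remove 10 from Alice.
Ivy's domain is down to {8}, so Ivy = 8. Strike 8 from Alice, Hank.
Hank's domain is down to {4}, so Hank = 4. Strike 4 from Alice.
Dave has just one choice, so Dave = 6.
Alice must be 2 (only option left).

Nate=10, Ivy=8, Alice=2, Hank=4, Dave=6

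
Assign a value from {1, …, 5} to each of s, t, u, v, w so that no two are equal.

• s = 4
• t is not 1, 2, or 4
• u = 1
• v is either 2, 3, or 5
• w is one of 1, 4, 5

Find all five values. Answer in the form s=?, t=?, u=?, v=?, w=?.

s's domain is down to {4}, so s = 4. Eliminate 4 elsewhere: w.
u has just one choice, so u = 1. So w can't be 1.
That leaves w = 5. So t, v can't be 5.
t's domain is down to {3}, so t = 3. Remove 3 from v.
v has just one choice, so v = 2.

s=4, t=3, u=1, v=2, w=5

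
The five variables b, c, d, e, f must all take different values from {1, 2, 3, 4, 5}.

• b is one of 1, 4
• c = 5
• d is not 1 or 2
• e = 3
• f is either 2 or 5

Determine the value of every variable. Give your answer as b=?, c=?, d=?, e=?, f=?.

b=1, c=5, d=4, e=3, f=2

c must be 5 (only option left). So d, f can't be 5.
That leaves e = 3. So d can't be 3.
f has just one choice, so f = 2.
d must be 4 (only option left). So b can't be 4.
That leaves b = 1.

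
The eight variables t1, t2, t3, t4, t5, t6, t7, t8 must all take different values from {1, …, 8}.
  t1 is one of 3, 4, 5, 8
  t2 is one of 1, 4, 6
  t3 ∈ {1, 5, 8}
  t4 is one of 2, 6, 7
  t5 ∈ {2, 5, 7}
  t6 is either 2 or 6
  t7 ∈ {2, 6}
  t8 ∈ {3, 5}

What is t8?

3

The 2 variables t6 and t7 are confined to {2, 6}, which locks those values in; drop them from t2, t4, t5.
That leaves t4 = 7. Eliminate 7 elsewhere: t5.
That leaves t5 = 5. Remove 5 from t1, t3, t8.
So t8 = 3.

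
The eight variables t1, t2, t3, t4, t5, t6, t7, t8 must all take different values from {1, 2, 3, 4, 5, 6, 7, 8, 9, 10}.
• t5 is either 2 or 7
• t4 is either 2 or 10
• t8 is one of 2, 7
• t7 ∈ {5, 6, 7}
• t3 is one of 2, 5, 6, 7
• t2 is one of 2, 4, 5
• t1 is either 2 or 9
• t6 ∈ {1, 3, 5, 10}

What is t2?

4

t5 and t8 between them cover only {2, 7} — a naked pair. Remove those values from t1, t2, t3, t4, t7.
t1 must be 9 (only option left).
That leaves t4 = 10. Strike 10 from t6.
The 2 variables t3 and t7 are confined to {5, 6}, which locks those values in; drop them from t2, t6.
So t2 = 4.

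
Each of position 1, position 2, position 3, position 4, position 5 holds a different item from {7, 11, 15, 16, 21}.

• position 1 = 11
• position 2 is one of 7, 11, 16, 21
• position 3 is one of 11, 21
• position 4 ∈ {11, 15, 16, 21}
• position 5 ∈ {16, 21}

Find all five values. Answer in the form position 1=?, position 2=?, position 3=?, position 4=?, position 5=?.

position 1 has just one choice, so position 1 = 11. Eliminate 11 elsewhere: position 2, position 3, position 4.
position 3's domain is down to {21}, so position 3 = 21. So position 2, position 4, position 5 can't be 21.
That leaves position 5 = 16. Strike 16 from position 2, position 4.
position 2 has just one choice, so position 2 = 7.
position 4 must be 15 (only option left).

position 1=11, position 2=7, position 3=21, position 4=15, position 5=16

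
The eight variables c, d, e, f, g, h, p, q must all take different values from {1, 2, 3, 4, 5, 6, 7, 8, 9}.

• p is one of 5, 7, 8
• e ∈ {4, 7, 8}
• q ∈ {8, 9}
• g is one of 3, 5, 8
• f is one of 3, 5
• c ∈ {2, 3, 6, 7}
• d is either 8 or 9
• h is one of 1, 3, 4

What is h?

1

d and q share exactly the 2 values {8, 9}; by pigeonhole those values go to them, so strike 8, 9 from e, g, p.
f and g between them cover only {3, 5} — a naked pair. Remove those values from c, h, p.
p's domain is down to {7}, so p = 7. Strike 7 from c, e.
That leaves e = 4. Eliminate 4 elsewhere: h.
So h = 1.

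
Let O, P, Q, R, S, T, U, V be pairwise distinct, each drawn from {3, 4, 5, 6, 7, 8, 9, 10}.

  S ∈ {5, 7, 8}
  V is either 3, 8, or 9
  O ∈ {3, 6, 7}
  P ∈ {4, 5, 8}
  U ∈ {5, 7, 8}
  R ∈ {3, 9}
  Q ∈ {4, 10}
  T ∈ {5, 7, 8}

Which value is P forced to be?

Among the 8 variables, 6 fits only O (and all 8 values in {3, 4, 5, 6, 7, 8, 9, 10} must be used), so O = 6.
The 7 still-open variables draw from only 7 values {3, 4, 5, 7, 8, 9, 10}, so each is used; only Q can be 10, hence Q = 10.
The 6 still-open variables together cover exactly {3, 4, 5, 7, 8, 9} — 6 values for 6 variables — and 4 appears only in P's list, so P = 4.

4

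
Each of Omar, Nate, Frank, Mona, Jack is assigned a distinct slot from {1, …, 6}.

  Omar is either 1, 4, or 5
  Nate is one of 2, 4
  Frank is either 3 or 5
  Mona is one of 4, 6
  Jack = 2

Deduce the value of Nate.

4

Jack's domain is down to {2}, so Jack = 2. Eliminate 2 elsewhere: Nate.
So Nate = 4.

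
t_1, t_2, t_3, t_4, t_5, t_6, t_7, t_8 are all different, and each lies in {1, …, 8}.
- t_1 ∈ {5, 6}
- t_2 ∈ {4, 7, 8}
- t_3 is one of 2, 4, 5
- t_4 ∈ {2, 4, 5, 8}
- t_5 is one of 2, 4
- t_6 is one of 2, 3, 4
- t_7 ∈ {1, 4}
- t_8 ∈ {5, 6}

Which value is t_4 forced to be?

8

Among the 8 variables, 1 fits only t_7 (and all 8 values in {1, 2, 3, 4, 5, 6, 7, 8} must be used), so t_7 = 1.
The 7 still-open variables draw from only 7 values {2, 3, 4, 5, 6, 7, 8}, so each is used; only t_6 can be 3, hence t_6 = 3.
The 6 still-open variables draw from only 6 values {2, 4, 5, 6, 7, 8}, so each is used; only t_2 can be 7, hence t_2 = 7.
The 5 still-open variables draw from only 5 values {2, 4, 5, 6, 8}, so each is used; only t_4 can be 8, hence t_4 = 8.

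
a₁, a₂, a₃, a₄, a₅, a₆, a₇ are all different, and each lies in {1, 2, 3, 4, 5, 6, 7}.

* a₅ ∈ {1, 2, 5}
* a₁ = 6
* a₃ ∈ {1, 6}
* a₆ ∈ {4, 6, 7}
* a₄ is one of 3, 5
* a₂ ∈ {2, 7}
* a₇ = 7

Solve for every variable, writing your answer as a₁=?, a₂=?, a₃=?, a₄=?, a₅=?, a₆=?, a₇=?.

a₁ must be 6 (only option left). So a₃, a₆ can't be 6.
a₃'s domain is down to {1}, so a₃ = 1. Eliminate 1 elsewhere: a₅.
That leaves a₇ = 7. Eliminate 7 elsewhere: a₂, a₆.
a₂ has just one choice, so a₂ = 2. Strike 2 from a₅.
a₅'s domain is down to {5}, so a₅ = 5. Strike 5 from a₄.
a₆ has just one choice, so a₆ = 4.
a₄'s domain is down to {3}, so a₄ = 3.

a₁=6, a₂=2, a₃=1, a₄=3, a₅=5, a₆=4, a₇=7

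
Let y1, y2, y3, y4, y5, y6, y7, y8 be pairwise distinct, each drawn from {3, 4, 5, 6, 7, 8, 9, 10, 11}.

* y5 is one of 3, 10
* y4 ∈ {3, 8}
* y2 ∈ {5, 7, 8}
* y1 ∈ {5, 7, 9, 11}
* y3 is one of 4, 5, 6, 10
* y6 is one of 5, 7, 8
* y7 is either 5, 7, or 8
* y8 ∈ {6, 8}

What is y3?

4

The 3 variables y2, y6, y7 are confined to {5, 7, 8}, which locks those values in; drop them from y1, y3, y4, y8.
y4's domain is down to {3}, so y4 = 3. Strike 3 from y5.
y5 has just one choice, so y5 = 10. Eliminate 10 elsewhere: y3.
That leaves y8 = 6. So y3 can't be 6.
So y3 = 4.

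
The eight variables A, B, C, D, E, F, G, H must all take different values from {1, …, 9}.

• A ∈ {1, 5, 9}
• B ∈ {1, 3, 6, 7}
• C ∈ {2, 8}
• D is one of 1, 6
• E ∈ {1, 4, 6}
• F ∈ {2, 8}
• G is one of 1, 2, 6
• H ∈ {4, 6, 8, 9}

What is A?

C and F share exactly the 2 values {2, 8}; by pigeonhole those values go to them, so strike 2, 8 from G, H.
D and G between them cover only {1, 6} — a naked pair. Remove those values from A, B, E, H.
E must be 4 (only option left). Remove 4 from H.
H's domain is down to {9}, so H = 9. Remove 9 from A.
So A = 5.

5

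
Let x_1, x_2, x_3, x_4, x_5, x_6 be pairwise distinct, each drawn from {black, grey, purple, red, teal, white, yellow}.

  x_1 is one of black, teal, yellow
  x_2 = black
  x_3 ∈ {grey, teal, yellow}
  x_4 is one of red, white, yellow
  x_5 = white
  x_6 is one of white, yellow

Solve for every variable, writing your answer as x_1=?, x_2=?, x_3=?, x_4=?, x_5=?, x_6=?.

x_2 must be black (only option left). Strike black from x_1.
That leaves x_5 = white. Strike white from x_4, x_6.
x_6 has just one choice, so x_6 = yellow. So x_1, x_3, x_4 can't be yellow.
x_1's domain is down to {teal}, so x_1 = teal. Eliminate teal elsewhere: x_3.
x_3's domain is down to {grey}, so x_3 = grey.
x_4's domain is down to {red}, so x_4 = red.

x_1=teal, x_2=black, x_3=grey, x_4=red, x_5=white, x_6=yellow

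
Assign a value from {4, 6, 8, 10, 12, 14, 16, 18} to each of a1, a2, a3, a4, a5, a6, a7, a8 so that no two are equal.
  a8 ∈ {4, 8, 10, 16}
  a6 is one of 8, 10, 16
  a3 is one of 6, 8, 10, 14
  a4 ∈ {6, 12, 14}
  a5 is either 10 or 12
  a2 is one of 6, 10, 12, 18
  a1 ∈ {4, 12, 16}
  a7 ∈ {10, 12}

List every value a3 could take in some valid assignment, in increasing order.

The 8 variables draw from only 8 values {4, 6, 8, 10, 12, 14, 16, 18}, so each is used; only a2 can be 18, hence a2 = 18.
The 2 variables a5 and a7 are confined to {10, 12}, which locks those values in; drop them from a1, a3, a4, a6, a8.
a1, a6, a8 between them cover only {4, 8, 16} — a naked triple. Remove those values from a3.
No further eliminations apply; a3 can still be any of 6, 14.

6, 14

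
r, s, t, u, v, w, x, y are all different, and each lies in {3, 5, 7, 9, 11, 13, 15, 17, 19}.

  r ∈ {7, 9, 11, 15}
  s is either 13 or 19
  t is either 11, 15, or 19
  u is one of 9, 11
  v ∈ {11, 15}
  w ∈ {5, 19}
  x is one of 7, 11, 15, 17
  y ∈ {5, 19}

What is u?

The 8 variables together cover exactly {5, 7, 9, 11, 13, 15, 17, 19} — 8 values for 8 variables — and 13 appears only in s's list, so s = 13.
The 7 still-open variables draw from only 7 values {5, 7, 9, 11, 15, 17, 19}, so each is used; only x can be 17, hence x = 17.
Among the 6 still-open variables, 7 fits only r (and all 6 values in {5, 7, 9, 11, 15, 19} must be used), so r = 7.
The 5 still-open variables together cover exactly {5, 9, 11, 15, 19} — 5 values for 5 variables — and 9 appears only in u's list, so u = 9.

9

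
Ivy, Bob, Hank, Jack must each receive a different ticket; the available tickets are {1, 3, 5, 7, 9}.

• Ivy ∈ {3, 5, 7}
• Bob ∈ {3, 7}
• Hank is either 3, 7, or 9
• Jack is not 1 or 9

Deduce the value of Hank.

Among the 4 variables, 9 fits only Hank (and all 4 values in {3, 5, 7, 9} must be used), so Hank = 9.

9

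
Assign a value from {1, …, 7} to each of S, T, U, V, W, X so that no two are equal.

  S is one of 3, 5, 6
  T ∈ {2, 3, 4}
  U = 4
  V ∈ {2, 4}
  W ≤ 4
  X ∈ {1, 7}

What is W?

U must be 4 (only option left). Eliminate 4 elsewhere: T, V, W.
V must be 2 (only option left). Remove 2 from T, W.
T must be 3 (only option left). Remove 3 from S, W.
So W = 1.

1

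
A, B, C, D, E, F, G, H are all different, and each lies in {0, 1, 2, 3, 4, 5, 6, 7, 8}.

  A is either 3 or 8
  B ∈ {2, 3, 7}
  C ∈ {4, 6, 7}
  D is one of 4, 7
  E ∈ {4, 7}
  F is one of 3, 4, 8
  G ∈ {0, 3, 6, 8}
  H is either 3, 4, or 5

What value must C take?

The 8 variables together cover exactly {0, 2, 3, 4, 5, 6, 7, 8} — 8 values for 8 variables — and 0 appears only in G's list, so G = 0.
The 7 still-open variables together cover exactly {2, 3, 4, 5, 6, 7, 8} — 7 values for 7 variables — and 2 appears only in B's list, so B = 2.
The 6 still-open variables together cover exactly {3, 4, 5, 6, 7, 8} — 6 values for 6 variables — and 5 appears only in H's list, so H = 5.
The 5 still-open variables draw from only 5 values {3, 4, 6, 7, 8}, so each is used; only C can be 6, hence C = 6.

6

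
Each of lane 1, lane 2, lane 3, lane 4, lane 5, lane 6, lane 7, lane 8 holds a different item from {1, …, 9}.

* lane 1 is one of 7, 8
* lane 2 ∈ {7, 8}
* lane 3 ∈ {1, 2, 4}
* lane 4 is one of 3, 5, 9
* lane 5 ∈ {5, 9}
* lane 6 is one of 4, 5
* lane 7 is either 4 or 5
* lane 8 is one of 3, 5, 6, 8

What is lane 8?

lane 1 and lane 2 between them cover only {7, 8} — a naked pair. Remove those values from lane 8.
lane 6 and lane 7 between them cover only {4, 5} — a naked pair. Remove those values from lane 3, lane 4, lane 5, lane 8.
That leaves lane 5 = 9. Strike 9 from lane 4.
That leaves lane 4 = 3. Strike 3 from lane 8.
So lane 8 = 6.

6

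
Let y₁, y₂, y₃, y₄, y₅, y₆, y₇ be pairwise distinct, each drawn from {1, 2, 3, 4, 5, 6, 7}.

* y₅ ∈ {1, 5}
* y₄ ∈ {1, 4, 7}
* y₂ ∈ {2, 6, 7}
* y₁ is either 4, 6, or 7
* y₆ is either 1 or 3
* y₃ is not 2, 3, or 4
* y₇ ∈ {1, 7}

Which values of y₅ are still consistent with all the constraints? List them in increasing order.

1, 5

Among the 7 variables, 2 fits only y₂ (and all 7 values in {1, 2, 3, 4, 5, 6, 7} must be used), so y₂ = 2.
The 6 still-open variables together cover exactly {1, 3, 4, 5, 6, 7} — 6 values for 6 variables — and 3 appears only in y₆'s list, so y₆ = 3.
No further eliminations apply; y₅ can still be any of 1, 5.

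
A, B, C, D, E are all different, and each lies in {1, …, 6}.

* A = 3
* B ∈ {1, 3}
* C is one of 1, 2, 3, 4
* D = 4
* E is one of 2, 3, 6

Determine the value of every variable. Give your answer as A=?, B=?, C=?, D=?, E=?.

A=3, B=1, C=2, D=4, E=6

A has just one choice, so A = 3. Eliminate 3 elsewhere: B, C, E.
B must be 1 (only option left). So C can't be 1.
D must be 4 (only option left). Remove 4 from C.
C's domain is down to {2}, so C = 2. So E can't be 2.
That leaves E = 6.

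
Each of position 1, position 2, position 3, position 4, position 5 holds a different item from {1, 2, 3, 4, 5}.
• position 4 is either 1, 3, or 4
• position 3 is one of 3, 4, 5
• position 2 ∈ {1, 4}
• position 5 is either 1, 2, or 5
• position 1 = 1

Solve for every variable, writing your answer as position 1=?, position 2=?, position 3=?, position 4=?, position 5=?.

position 1=1, position 2=4, position 3=5, position 4=3, position 5=2

position 1 has just one choice, so position 1 = 1. Remove 1 from position 2, position 4, position 5.
position 2 has just one choice, so position 2 = 4. Remove 4 from position 3, position 4.
position 4's domain is down to {3}, so position 4 = 3. Eliminate 3 elsewhere: position 3.
position 3 has just one choice, so position 3 = 5. So position 5 can't be 5.
That leaves position 5 = 2.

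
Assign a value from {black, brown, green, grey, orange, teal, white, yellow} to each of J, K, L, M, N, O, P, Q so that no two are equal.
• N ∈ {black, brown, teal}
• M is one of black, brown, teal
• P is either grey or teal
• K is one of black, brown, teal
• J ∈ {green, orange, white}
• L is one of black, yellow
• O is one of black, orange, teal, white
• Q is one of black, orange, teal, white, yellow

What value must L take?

yellow

The 8 variables draw from only 8 values {black, brown, green, grey, orange, teal, white, yellow}, so each is used; only J can be green, hence J = green.
The 7 still-open variables draw from only 7 values {black, brown, grey, orange, teal, white, yellow}, so each is used; only P can be grey, hence P = grey.
The 3 variables K, M, N are confined to {black, brown, teal}, which locks those values in; drop them from L, O, Q.
So L = yellow.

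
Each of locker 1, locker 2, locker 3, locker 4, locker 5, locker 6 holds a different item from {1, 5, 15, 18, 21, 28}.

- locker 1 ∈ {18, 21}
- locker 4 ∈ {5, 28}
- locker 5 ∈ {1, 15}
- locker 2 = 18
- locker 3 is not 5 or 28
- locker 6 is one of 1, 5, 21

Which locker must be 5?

locker 6

locker 2 has just one choice, so locker 2 = 18. Remove 18 from locker 1, locker 3.
locker 1's domain is down to {21}, so locker 1 = 21. So locker 3, locker 6 can't be 21.
Among the 4 still-open variables, 28 fits only locker 4 (and all 4 values in {1, 5, 15, 28} must be used), so locker 4 = 28.
The 3 still-open variables together cover exactly {1, 5, 15} — 3 values for 3 variables — and 5 appears only in locker 6's list, so locker 6 = 5.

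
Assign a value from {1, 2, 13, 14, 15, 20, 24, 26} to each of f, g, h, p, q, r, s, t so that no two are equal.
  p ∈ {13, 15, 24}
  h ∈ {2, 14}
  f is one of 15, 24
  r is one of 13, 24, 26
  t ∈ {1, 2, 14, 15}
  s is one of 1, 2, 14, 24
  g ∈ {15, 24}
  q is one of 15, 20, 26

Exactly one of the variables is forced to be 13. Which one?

The 8 variables together cover exactly {1, 2, 13, 14, 15, 20, 24, 26} — 8 values for 8 variables — and 20 appears only in q's list, so q = 20.
Among the 7 still-open variables, 26 fits only r (and all 7 values in {1, 2, 13, 14, 15, 24, 26} must be used), so r = 26.
The 6 still-open variables together cover exactly {1, 2, 13, 14, 15, 24} — 6 values for 6 variables — and 13 appears only in p's list, so p = 13.

p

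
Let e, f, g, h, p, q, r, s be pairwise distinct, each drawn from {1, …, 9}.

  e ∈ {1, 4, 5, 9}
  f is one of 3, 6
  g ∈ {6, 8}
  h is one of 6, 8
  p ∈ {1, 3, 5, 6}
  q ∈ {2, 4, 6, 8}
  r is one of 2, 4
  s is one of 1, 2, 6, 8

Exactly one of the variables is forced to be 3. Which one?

The 8 variables together cover exactly {1, 2, 3, 4, 5, 6, 8, 9} — 8 values for 8 variables — and 9 appears only in e's list, so e = 9.
The 7 still-open variables together cover exactly {1, 2, 3, 4, 5, 6, 8} — 7 values for 7 variables — and 5 appears only in p's list, so p = 5.
The 6 still-open variables draw from only 6 values {1, 2, 3, 4, 6, 8}, so each is used; only s can be 1, hence s = 1.
Among the 5 still-open variables, 3 fits only f (and all 5 values in {2, 3, 4, 6, 8} must be used), so f = 3.

f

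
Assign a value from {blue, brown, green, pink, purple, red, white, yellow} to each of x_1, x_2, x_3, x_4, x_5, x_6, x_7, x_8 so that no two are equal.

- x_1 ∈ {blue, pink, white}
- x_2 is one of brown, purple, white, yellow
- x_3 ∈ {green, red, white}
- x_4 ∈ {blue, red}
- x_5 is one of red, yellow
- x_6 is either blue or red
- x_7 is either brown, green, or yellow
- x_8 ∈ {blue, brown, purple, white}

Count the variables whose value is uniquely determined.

The 8 variables together cover exactly {blue, brown, green, pink, purple, red, white, yellow} — 8 values for 8 variables — and pink appears only in x_1's list, so x_1 = pink.
x_4 and x_6 share exactly the 2 values {blue, red}; by pigeonhole those values go to them, so strike blue, red from x_3, x_5, x_8.
x_5 has just one choice, so x_5 = yellow. Strike yellow from x_2, x_7.
Determined: x_1=pink, x_5=yellow. The other variables each still have more than one consistent value. That makes 2.

2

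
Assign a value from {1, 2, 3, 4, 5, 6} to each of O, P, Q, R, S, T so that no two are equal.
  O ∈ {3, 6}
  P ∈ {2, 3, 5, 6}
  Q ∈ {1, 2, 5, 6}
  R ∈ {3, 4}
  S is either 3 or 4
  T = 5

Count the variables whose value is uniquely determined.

T's domain is down to {5}, so T = 5. Strike 5 from P, Q.
Among the 5 still-open variables, 1 fits only Q (and all 5 values in {1, 2, 3, 4, 6} must be used), so Q = 1.
The 4 still-open variables together cover exactly {2, 3, 4, 6} — 4 values for 4 variables — and 2 appears only in P's list, so P = 2.
Among the 3 still-open variables, 6 fits only O (and all 3 values in {3, 4, 6} must be used), so O = 6.
Determined: O=6, P=2, Q=1, T=5. The other variables each still have more than one consistent value. That makes 4.

4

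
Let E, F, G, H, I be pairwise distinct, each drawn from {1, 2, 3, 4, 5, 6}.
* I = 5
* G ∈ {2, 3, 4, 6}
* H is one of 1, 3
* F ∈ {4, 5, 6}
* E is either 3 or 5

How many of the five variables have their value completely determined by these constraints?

I must be 5 (only option left). Remove 5 from E, F.
E's domain is down to {3}, so E = 3. Eliminate 3 elsewhere: G, H.
That leaves H = 1.
Determined: E=3, H=1, I=5. The other variables each still have more than one consistent value. That makes 3.

3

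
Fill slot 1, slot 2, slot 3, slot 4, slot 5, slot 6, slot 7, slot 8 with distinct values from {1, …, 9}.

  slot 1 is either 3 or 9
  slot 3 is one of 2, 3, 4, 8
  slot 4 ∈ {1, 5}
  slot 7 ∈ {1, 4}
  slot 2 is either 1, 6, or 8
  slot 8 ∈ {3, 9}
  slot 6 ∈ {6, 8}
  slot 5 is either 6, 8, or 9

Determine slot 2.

1

The 8 variables together cover exactly {1, 2, 3, 4, 5, 6, 8, 9} — 8 values for 8 variables — and 2 appears only in slot 3's list, so slot 3 = 2.
Among the 7 still-open variables, 4 fits only slot 7 (and all 7 values in {1, 3, 4, 5, 6, 8, 9} must be used), so slot 7 = 4.
Among the 6 still-open variables, 5 fits only slot 4 (and all 6 values in {1, 3, 5, 6, 8, 9} must be used), so slot 4 = 5.
The 5 still-open variables together cover exactly {1, 3, 6, 8, 9} — 5 values for 5 variables — and 1 appears only in slot 2's list, so slot 2 = 1.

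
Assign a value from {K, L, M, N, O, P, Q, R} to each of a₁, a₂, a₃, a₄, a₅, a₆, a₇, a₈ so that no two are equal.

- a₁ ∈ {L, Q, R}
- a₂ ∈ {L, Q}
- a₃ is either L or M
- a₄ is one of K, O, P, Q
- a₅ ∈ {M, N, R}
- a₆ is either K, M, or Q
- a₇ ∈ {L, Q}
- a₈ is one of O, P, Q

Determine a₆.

K

The 8 variables together cover exactly {K, L, M, N, O, P, Q, R} — 8 values for 8 variables — and N appears only in a₅'s list, so a₅ = N.
The 7 still-open variables draw from only 7 values {K, L, M, O, P, Q, R}, so each is used; only a₁ can be R, hence a₁ = R.
a₂ and a₇ between them cover only {L, Q} — a naked pair. Remove those values from a₃, a₄, a₆, a₈.
a₃ has just one choice, so a₃ = M. Eliminate M elsewhere: a₆.
So a₆ = K.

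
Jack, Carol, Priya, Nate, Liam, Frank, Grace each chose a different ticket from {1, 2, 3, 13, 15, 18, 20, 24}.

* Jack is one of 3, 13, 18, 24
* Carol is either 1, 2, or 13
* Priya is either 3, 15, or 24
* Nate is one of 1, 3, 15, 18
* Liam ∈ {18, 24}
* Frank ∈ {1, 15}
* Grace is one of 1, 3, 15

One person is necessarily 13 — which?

Jack

Among the 7 variables, 2 fits only Carol (and all 7 values in {1, 2, 3, 13, 15, 18, 24} must be used), so Carol = 2.
Among the 6 still-open variables, 13 fits only Jack (and all 6 values in {1, 3, 13, 15, 18, 24} must be used), so Jack = 13.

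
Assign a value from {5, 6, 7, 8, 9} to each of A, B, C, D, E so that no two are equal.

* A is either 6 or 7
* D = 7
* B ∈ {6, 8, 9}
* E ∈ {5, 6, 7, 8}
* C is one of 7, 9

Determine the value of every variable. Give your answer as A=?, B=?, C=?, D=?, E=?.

A=6, B=8, C=9, D=7, E=5

D must be 7 (only option left). Eliminate 7 elsewhere: A, C, E.
A must be 6 (only option left). Strike 6 from B, E.
C has just one choice, so C = 9. Strike 9 from B.
B has just one choice, so B = 8. Eliminate 8 elsewhere: E.
E must be 5 (only option left).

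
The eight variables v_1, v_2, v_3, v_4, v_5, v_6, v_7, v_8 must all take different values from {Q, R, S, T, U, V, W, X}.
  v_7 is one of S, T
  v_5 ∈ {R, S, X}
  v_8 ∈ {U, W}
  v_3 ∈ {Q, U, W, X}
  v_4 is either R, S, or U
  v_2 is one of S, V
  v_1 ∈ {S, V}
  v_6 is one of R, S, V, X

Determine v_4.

U

The 8 variables draw from only 8 values {Q, R, S, T, U, V, W, X}, so each is used; only v_3 can be Q, hence v_3 = Q.
The 7 still-open variables together cover exactly {R, S, T, U, V, W, X} — 7 values for 7 variables — and T appears only in v_7's list, so v_7 = T.
The 6 still-open variables draw from only 6 values {R, S, U, V, W, X}, so each is used; only v_8 can be W, hence v_8 = W.
Among the 5 still-open variables, U fits only v_4 (and all 5 values in {R, S, U, V, X} must be used), so v_4 = U.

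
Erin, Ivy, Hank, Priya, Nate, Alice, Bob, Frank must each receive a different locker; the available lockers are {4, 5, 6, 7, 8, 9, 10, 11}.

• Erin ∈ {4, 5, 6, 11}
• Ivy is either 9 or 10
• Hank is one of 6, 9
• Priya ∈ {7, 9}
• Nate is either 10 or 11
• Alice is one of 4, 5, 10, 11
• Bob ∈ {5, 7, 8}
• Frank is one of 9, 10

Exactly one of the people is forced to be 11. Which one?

Nate

The 8 variables draw from only 8 values {4, 5, 6, 7, 8, 9, 10, 11}, so each is used; only Bob can be 8, hence Bob = 8.
Among the 7 still-open variables, 7 fits only Priya (and all 7 values in {4, 5, 6, 7, 9, 10, 11} must be used), so Priya = 7.
Ivy and Frank share exactly the 2 values {9, 10}; by pigeonhole those values go to them, so strike 9, 10 from Hank, Nate, Alice.
So 11 goes to Nate.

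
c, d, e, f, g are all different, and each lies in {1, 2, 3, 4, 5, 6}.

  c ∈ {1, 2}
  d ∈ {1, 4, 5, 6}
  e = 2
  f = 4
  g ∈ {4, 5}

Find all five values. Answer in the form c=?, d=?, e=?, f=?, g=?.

c=1, d=6, e=2, f=4, g=5

e's domain is down to {2}, so e = 2. Strike 2 from c.
f must be 4 (only option left). Strike 4 from d, g.
g must be 5 (only option left). So d can't be 5.
That leaves c = 1. Eliminate 1 elsewhere: d.
d has just one choice, so d = 6.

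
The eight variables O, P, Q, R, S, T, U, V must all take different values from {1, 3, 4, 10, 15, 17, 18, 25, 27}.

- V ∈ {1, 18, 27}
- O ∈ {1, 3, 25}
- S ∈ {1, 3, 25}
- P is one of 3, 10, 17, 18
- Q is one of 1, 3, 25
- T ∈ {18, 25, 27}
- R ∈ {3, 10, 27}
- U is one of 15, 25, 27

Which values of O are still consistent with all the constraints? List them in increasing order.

1, 3, 25

Among the 8 variables, 15 fits only U (and all 8 values in {1, 3, 10, 15, 17, 18, 25, 27} must be used), so U = 15.
The 7 still-open variables draw from only 7 values {1, 3, 10, 17, 18, 25, 27}, so each is used; only P can be 17, hence P = 17.
The 6 still-open variables draw from only 6 values {1, 3, 10, 18, 25, 27}, so each is used; only R can be 10, hence R = 10.
O, Q, S between them cover only {1, 3, 25} — a naked triple. Remove those values from T, V.
No further eliminations apply; O can still be any of 1, 3, 25.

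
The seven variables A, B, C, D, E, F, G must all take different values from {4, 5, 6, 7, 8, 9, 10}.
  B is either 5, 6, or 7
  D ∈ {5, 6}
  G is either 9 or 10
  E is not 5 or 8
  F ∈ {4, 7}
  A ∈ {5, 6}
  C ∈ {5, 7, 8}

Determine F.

Among the 7 variables, 8 fits only C (and all 7 values in {4, 5, 6, 7, 8, 9, 10} must be used), so C = 8.
The 2 variables A and D are confined to {5, 6}, which locks those values in; drop them from B, E.
B has just one choice, so B = 7. Eliminate 7 elsewhere: E, F.
So F = 4.

4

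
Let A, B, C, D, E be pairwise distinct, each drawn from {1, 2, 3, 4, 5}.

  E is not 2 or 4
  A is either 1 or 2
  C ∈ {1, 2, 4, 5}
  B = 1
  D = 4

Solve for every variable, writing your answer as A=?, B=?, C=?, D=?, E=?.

A=2, B=1, C=5, D=4, E=3

B's domain is down to {1}, so B = 1. Strike 1 from A, C, E.
D's domain is down to {4}, so D = 4. So C can't be 4.
That leaves A = 2. So C can't be 2.
C must be 5 (only option left). So E can't be 5.
That leaves E = 3.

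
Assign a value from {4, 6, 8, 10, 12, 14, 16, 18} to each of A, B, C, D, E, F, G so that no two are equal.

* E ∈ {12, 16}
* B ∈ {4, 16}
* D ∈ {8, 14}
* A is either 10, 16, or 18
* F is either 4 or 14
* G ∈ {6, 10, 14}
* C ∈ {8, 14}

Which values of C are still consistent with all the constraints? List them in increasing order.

8, 14

C and D between them cover only {8, 14} — a naked pair. Remove those values from F, G.
That leaves F = 4. Remove 4 from B.
That leaves B = 16. Eliminate 16 elsewhere: A, E.
E must be 12 (only option left).
No further eliminations apply; C can still be any of 8, 14.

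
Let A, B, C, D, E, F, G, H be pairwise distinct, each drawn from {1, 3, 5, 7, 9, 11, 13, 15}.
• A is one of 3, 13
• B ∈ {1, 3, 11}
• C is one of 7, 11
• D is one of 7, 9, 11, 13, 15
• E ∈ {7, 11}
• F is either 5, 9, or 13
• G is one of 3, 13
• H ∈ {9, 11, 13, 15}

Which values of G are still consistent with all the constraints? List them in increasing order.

The 8 variables draw from only 8 values {1, 3, 5, 7, 9, 11, 13, 15}, so each is used; only B can be 1, hence B = 1.
Among the 7 still-open variables, 5 fits only F (and all 7 values in {3, 5, 7, 9, 11, 13, 15} must be used), so F = 5.
A and G share exactly the 2 values {3, 13}; by pigeonhole those values go to them, so strike 3, 13 from D, H.
The 2 variables C and E are confined to {7, 11}, which locks those values in; drop them from D, H.
No further eliminations apply; G can still be any of 3, 13.

3, 13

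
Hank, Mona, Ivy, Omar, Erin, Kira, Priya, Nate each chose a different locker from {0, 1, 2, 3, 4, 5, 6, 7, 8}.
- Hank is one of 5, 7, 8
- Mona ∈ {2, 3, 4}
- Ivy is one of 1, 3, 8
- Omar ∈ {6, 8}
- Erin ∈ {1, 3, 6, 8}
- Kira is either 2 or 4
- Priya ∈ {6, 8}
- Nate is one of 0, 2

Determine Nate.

0

The 2 variables Omar and Priya are confined to {6, 8}, which locks those values in; drop them from Hank, Ivy, Erin.
The 2 variables Ivy and Erin are confined to {1, 3}, which locks those values in; drop them from Mona.
The 2 variables Mona and Kira are confined to {2, 4}, which locks those values in; drop them from Nate.
So Nate = 0.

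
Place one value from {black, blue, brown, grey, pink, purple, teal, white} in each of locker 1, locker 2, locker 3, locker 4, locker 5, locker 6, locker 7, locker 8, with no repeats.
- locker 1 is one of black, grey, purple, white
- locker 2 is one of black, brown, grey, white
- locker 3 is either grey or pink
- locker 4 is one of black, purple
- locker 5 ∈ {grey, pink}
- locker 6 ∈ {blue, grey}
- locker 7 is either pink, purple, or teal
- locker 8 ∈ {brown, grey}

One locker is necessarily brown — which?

locker 8

The 8 variables together cover exactly {black, blue, brown, grey, pink, purple, teal, white} — 8 values for 8 variables — and blue appears only in locker 6's list, so locker 6 = blue.
The 7 still-open variables together cover exactly {black, brown, grey, pink, purple, teal, white} — 7 values for 7 variables — and teal appears only in locker 7's list, so locker 7 = teal.
locker 3 and locker 5 between them cover only {grey, pink} — a naked pair. Remove those values from locker 1, locker 2, locker 8.
So brown goes to locker 8.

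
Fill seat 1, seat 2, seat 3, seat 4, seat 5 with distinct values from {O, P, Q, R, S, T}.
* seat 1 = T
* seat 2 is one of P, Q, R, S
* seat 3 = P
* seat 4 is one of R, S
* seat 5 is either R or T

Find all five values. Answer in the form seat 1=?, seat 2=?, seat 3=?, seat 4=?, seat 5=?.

seat 1's domain is down to {T}, so seat 1 = T. So seat 5 can't be T.
seat 3 has just one choice, so seat 3 = P. Remove P from seat 2.
seat 5 must be R (only option left). So seat 2, seat 4 can't be R.
seat 4 must be S (only option left). Strike S from seat 2.
seat 2 has just one choice, so seat 2 = Q.

seat 1=T, seat 2=Q, seat 3=P, seat 4=S, seat 5=R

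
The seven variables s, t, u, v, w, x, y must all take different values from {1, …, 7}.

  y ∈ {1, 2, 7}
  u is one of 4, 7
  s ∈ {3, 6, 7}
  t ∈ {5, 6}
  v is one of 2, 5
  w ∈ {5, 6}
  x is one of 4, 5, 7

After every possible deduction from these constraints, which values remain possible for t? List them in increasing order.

The 7 variables together cover exactly {1, 2, 3, 4, 5, 6, 7} — 7 values for 7 variables — and 1 appears only in y's list, so y = 1.
The 6 still-open variables draw from only 6 values {2, 3, 4, 5, 6, 7}, so each is used; only v can be 2, hence v = 2.
Among the 5 still-open variables, 3 fits only s (and all 5 values in {3, 4, 5, 6, 7} must be used), so s = 3.
t and w share exactly the 2 values {5, 6}; by pigeonhole those values go to them, so strike 5, 6 from x.
No further eliminations apply; t can still be any of 5, 6.

5, 6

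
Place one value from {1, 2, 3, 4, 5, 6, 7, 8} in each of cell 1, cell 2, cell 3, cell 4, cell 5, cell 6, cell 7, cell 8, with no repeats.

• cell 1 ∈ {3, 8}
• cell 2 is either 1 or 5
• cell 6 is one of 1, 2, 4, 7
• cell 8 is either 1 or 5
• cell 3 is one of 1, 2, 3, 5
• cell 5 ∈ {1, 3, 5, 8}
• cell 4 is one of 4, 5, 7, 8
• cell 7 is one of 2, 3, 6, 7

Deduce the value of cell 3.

The 8 variables draw from only 8 values {1, 2, 3, 4, 5, 6, 7, 8}, so each is used; only cell 7 can be 6, hence cell 7 = 6.
The 2 variables cell 2 and cell 8 are confined to {1, 5}, which locks those values in; drop them from cell 3, cell 4, cell 5, cell 6.
The 2 variables cell 1 and cell 5 are confined to {3, 8}, which locks those values in; drop them from cell 3, cell 4.
So cell 3 = 2.

2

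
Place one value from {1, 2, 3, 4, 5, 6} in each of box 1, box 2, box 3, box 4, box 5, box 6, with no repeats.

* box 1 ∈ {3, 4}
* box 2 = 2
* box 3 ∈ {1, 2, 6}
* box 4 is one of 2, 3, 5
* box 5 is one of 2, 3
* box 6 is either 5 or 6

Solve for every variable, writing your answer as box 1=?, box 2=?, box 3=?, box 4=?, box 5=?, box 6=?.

box 2's domain is down to {2}, so box 2 = 2. Strike 2 from box 3, box 4, box 5.
That leaves box 5 = 3. So box 1, box 4 can't be 3.
box 1 has just one choice, so box 1 = 4.
box 4 must be 5 (only option left). Strike 5 from box 6.
box 6 has just one choice, so box 6 = 6. Strike 6 from box 3.
box 3 has just one choice, so box 3 = 1.

box 1=4, box 2=2, box 3=1, box 4=5, box 5=3, box 6=6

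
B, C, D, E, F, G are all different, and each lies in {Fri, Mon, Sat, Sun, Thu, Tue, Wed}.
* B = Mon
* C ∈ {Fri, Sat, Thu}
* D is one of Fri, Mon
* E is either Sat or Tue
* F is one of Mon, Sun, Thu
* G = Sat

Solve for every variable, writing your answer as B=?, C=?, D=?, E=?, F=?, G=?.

B=Mon, C=Thu, D=Fri, E=Tue, F=Sun, G=Sat

B must be Mon (only option left). So D, F can't be Mon.
That leaves D = Fri. So C can't be Fri.
G's domain is down to {Sat}, so G = Sat. Eliminate Sat elsewhere: C, E.
C's domain is down to {Thu}, so C = Thu. Eliminate Thu elsewhere: F.
E has just one choice, so E = Tue.
F has just one choice, so F = Sun.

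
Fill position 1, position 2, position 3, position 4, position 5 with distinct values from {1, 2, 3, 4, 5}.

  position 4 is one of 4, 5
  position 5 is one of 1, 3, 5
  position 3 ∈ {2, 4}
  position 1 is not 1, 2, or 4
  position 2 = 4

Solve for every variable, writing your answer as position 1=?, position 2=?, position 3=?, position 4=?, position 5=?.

position 1=3, position 2=4, position 3=2, position 4=5, position 5=1

position 2 must be 4 (only option left). Strike 4 from position 3, position 4.
position 3's domain is down to {2}, so position 3 = 2.
position 4 has just one choice, so position 4 = 5. Strike 5 from position 1, position 5.
position 1's domain is down to {3}, so position 1 = 3. So position 5 can't be 3.
position 5 must be 1 (only option left).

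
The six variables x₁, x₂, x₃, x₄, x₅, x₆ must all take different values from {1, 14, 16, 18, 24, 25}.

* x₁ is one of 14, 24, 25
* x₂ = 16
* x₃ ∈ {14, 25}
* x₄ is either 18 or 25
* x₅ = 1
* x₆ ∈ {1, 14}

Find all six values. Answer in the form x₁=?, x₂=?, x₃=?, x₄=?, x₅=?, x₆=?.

x₁=24, x₂=16, x₃=25, x₄=18, x₅=1, x₆=14

x₂ must be 16 (only option left).
x₅ has just one choice, so x₅ = 1. Strike 1 from x₆.
x₆ has just one choice, so x₆ = 14. Eliminate 14 elsewhere: x₁, x₃.
x₃ must be 25 (only option left). Remove 25 from x₁, x₄.
x₄ has just one choice, so x₄ = 18.
x₁ must be 24 (only option left).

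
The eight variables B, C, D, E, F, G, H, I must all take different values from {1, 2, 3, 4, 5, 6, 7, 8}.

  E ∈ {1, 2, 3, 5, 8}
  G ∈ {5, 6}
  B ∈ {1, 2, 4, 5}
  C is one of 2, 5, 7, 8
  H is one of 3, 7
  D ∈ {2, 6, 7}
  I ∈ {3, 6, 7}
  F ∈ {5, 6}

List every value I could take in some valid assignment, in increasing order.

3, 7

Among the 8 variables, 4 fits only B (and all 8 values in {1, 2, 3, 4, 5, 6, 7, 8} must be used), so B = 4.
The 7 still-open variables draw from only 7 values {1, 2, 3, 5, 6, 7, 8}, so each is used; only E can be 1, hence E = 1.
The 6 still-open variables draw from only 6 values {2, 3, 5, 6, 7, 8}, so each is used; only C can be 8, hence C = 8.
The 5 still-open variables together cover exactly {2, 3, 5, 6, 7} — 5 values for 5 variables — and 2 appears only in D's list, so D = 2.
The 2 variables F and G are confined to {5, 6}, which locks those values in; drop them from I.
No further eliminations apply; I can still be any of 3, 7.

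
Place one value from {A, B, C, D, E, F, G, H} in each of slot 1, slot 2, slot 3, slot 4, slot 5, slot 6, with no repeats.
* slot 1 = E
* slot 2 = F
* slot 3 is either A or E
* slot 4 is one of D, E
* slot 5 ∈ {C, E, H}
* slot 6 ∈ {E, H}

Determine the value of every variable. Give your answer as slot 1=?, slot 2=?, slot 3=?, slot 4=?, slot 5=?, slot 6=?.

slot 1=E, slot 2=F, slot 3=A, slot 4=D, slot 5=C, slot 6=H

slot 1 has just one choice, so slot 1 = E. Remove E from slot 3, slot 4, slot 5, slot 6.
That leaves slot 2 = F.
slot 3 has just one choice, so slot 3 = A.
That leaves slot 4 = D.
slot 6 has just one choice, so slot 6 = H. Eliminate H elsewhere: slot 5.
slot 5 has just one choice, so slot 5 = C.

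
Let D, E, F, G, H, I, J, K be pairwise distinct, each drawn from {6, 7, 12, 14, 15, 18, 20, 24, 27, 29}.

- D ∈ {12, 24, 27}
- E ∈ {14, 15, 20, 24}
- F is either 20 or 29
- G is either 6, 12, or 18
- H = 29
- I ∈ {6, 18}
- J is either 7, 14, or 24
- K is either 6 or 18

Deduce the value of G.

12

H must be 29 (only option left). Strike 29 from F.
F's domain is down to {20}, so F = 20. Strike 20 from E.
I and K between them cover only {6, 18} — a naked pair. Remove those values from G.
So G = 12.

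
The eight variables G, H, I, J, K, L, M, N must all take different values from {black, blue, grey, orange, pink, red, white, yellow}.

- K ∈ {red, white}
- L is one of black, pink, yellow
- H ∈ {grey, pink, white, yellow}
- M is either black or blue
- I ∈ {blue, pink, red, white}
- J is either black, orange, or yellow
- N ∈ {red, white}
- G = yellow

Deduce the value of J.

G's domain is down to {yellow}, so G = yellow. Remove yellow from H, J, L.
The 7 still-open variables draw from only 7 values {black, blue, grey, orange, pink, red, white}, so each is used; only H can be grey, hence H = grey.
Among the 6 still-open variables, orange fits only J (and all 6 values in {black, blue, orange, pink, red, white} must be used), so J = orange.

orange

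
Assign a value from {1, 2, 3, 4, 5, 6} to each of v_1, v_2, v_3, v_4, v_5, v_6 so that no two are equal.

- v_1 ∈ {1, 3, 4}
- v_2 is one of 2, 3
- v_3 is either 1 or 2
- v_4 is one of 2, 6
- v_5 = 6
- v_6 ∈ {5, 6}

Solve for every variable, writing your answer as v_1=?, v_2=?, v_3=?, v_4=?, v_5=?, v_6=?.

v_1=4, v_2=3, v_3=1, v_4=2, v_5=6, v_6=5

v_5 must be 6 (only option left). So v_4, v_6 can't be 6.
v_6 has just one choice, so v_6 = 5.
v_4 has just one choice, so v_4 = 2. So v_2, v_3 can't be 2.
v_2 has just one choice, so v_2 = 3. Remove 3 from v_1.
v_3's domain is down to {1}, so v_3 = 1. Strike 1 from v_1.
v_1's domain is down to {4}, so v_1 = 4.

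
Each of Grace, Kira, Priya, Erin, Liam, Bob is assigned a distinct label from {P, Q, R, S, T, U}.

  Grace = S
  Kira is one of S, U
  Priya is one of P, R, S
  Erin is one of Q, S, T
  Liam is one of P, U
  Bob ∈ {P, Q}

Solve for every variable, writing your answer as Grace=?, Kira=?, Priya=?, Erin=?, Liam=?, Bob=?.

Grace=S, Kira=U, Priya=R, Erin=T, Liam=P, Bob=Q

Grace has just one choice, so Grace = S. Strike S from Kira, Priya, Erin.
Kira's domain is down to {U}, so Kira = U. Remove U from Liam.
Liam's domain is down to {P}, so Liam = P. Remove P from Priya, Bob.
Bob has just one choice, so Bob = Q. Remove Q from Erin.
Priya's domain is down to {R}, so Priya = R.
Erin must be T (only option left).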